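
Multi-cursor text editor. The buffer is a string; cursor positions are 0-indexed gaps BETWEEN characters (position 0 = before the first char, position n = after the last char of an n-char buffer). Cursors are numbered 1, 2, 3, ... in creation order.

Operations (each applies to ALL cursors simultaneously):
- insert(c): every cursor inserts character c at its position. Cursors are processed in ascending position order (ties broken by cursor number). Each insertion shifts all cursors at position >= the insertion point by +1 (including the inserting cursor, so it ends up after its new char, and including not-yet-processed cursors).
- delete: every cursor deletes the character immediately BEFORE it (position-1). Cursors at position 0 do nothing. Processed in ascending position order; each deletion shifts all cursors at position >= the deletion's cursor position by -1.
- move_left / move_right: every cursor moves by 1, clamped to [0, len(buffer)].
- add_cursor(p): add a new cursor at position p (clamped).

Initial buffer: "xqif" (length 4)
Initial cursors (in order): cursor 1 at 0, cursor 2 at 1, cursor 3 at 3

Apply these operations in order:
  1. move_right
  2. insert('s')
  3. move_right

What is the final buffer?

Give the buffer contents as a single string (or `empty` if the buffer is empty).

After op 1 (move_right): buffer="xqif" (len 4), cursors c1@1 c2@2 c3@4, authorship ....
After op 2 (insert('s')): buffer="xsqsifs" (len 7), cursors c1@2 c2@4 c3@7, authorship .1.2..3
After op 3 (move_right): buffer="xsqsifs" (len 7), cursors c1@3 c2@5 c3@7, authorship .1.2..3

Answer: xsqsifs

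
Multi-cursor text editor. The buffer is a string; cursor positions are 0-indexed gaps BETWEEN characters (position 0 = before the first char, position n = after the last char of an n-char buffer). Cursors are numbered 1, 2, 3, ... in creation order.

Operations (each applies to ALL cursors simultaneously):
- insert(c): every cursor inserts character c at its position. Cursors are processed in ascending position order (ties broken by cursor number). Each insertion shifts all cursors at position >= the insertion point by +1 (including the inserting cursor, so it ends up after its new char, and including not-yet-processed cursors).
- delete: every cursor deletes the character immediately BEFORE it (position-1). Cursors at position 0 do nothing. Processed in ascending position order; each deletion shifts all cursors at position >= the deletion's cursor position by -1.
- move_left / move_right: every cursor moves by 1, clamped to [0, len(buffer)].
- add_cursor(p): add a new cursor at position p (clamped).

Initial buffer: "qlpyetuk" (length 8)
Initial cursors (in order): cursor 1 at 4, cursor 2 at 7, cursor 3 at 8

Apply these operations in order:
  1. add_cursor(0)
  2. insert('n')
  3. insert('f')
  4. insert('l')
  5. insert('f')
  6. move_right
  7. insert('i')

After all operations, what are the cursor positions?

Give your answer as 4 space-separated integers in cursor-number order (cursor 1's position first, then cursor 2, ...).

After op 1 (add_cursor(0)): buffer="qlpyetuk" (len 8), cursors c4@0 c1@4 c2@7 c3@8, authorship ........
After op 2 (insert('n')): buffer="nqlpynetunkn" (len 12), cursors c4@1 c1@6 c2@10 c3@12, authorship 4....1...2.3
After op 3 (insert('f')): buffer="nfqlpynfetunfknf" (len 16), cursors c4@2 c1@8 c2@13 c3@16, authorship 44....11...22.33
After op 4 (insert('l')): buffer="nflqlpynfletunflknfl" (len 20), cursors c4@3 c1@10 c2@16 c3@20, authorship 444....111...222.333
After op 5 (insert('f')): buffer="nflfqlpynflfetunflfknflf" (len 24), cursors c4@4 c1@12 c2@19 c3@24, authorship 4444....1111...2222.3333
After op 6 (move_right): buffer="nflfqlpynflfetunflfknflf" (len 24), cursors c4@5 c1@13 c2@20 c3@24, authorship 4444....1111...2222.3333
After op 7 (insert('i')): buffer="nflfqilpynflfeitunflfkinflfi" (len 28), cursors c4@6 c1@15 c2@23 c3@28, authorship 4444.4...1111.1..2222.233333

Answer: 15 23 28 6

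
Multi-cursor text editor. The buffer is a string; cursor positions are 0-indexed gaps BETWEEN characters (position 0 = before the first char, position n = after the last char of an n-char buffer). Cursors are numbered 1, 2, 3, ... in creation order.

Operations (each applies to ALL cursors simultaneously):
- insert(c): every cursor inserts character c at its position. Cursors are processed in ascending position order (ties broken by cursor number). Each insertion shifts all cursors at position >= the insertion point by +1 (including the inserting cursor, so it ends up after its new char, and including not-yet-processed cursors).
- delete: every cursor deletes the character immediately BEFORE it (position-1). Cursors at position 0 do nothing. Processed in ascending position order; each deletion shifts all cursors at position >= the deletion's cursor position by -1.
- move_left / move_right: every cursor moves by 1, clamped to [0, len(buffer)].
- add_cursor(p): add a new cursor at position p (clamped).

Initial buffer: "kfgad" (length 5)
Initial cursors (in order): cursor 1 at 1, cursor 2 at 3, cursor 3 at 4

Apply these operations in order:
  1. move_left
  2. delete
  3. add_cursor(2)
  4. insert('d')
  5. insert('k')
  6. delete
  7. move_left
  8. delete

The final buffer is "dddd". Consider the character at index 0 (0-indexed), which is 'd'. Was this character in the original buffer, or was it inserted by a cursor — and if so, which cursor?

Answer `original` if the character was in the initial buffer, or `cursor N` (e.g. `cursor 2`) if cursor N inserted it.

Answer: cursor 1

Derivation:
After op 1 (move_left): buffer="kfgad" (len 5), cursors c1@0 c2@2 c3@3, authorship .....
After op 2 (delete): buffer="kad" (len 3), cursors c1@0 c2@1 c3@1, authorship ...
After op 3 (add_cursor(2)): buffer="kad" (len 3), cursors c1@0 c2@1 c3@1 c4@2, authorship ...
After op 4 (insert('d')): buffer="dkddadd" (len 7), cursors c1@1 c2@4 c3@4 c4@6, authorship 1.23.4.
After op 5 (insert('k')): buffer="dkkddkkadkd" (len 11), cursors c1@2 c2@7 c3@7 c4@10, authorship 11.2323.44.
After op 6 (delete): buffer="dkddadd" (len 7), cursors c1@1 c2@4 c3@4 c4@6, authorship 1.23.4.
After op 7 (move_left): buffer="dkddadd" (len 7), cursors c1@0 c2@3 c3@3 c4@5, authorship 1.23.4.
After op 8 (delete): buffer="dddd" (len 4), cursors c1@0 c2@1 c3@1 c4@2, authorship 134.
Authorship (.=original, N=cursor N): 1 3 4 .
Index 0: author = 1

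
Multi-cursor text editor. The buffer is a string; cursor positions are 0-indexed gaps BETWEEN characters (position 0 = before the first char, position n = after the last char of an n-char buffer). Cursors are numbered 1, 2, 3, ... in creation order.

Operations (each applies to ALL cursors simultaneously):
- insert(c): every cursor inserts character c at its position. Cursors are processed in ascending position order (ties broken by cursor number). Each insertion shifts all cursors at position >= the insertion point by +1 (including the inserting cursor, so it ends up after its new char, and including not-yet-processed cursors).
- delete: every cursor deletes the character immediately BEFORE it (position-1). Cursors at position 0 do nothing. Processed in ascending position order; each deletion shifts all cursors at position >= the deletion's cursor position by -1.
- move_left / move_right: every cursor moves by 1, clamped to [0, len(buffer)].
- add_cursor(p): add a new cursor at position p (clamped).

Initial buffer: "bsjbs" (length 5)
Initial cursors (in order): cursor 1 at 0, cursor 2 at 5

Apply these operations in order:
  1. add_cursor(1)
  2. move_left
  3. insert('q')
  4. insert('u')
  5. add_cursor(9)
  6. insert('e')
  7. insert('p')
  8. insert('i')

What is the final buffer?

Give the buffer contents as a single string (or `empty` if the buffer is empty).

After op 1 (add_cursor(1)): buffer="bsjbs" (len 5), cursors c1@0 c3@1 c2@5, authorship .....
After op 2 (move_left): buffer="bsjbs" (len 5), cursors c1@0 c3@0 c2@4, authorship .....
After op 3 (insert('q')): buffer="qqbsjbqs" (len 8), cursors c1@2 c3@2 c2@7, authorship 13....2.
After op 4 (insert('u')): buffer="qquubsjbqus" (len 11), cursors c1@4 c3@4 c2@10, authorship 1313....22.
After op 5 (add_cursor(9)): buffer="qquubsjbqus" (len 11), cursors c1@4 c3@4 c4@9 c2@10, authorship 1313....22.
After op 6 (insert('e')): buffer="qquueebsjbqeues" (len 15), cursors c1@6 c3@6 c4@12 c2@14, authorship 131313....2422.
After op 7 (insert('p')): buffer="qquueeppbsjbqepueps" (len 19), cursors c1@8 c3@8 c4@15 c2@18, authorship 13131313....244222.
After op 8 (insert('i')): buffer="qquueeppiibsjbqepiuepis" (len 23), cursors c1@10 c3@10 c4@18 c2@22, authorship 1313131313....24442222.

Answer: qquueeppiibsjbqepiuepis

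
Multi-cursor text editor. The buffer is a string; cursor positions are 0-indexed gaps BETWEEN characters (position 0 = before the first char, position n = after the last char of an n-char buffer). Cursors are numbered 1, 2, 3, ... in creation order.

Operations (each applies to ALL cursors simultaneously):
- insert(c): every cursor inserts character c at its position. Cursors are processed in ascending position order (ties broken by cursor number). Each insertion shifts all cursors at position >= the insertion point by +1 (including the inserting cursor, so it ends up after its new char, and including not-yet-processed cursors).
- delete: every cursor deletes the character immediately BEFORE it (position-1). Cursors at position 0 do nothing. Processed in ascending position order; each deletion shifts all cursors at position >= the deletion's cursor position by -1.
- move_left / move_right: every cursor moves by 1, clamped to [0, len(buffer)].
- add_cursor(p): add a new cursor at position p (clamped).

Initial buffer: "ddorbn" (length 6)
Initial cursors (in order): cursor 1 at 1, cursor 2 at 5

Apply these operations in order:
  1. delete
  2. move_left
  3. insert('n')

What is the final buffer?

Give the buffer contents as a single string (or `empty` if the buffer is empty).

Answer: ndonrn

Derivation:
After op 1 (delete): buffer="dorn" (len 4), cursors c1@0 c2@3, authorship ....
After op 2 (move_left): buffer="dorn" (len 4), cursors c1@0 c2@2, authorship ....
After op 3 (insert('n')): buffer="ndonrn" (len 6), cursors c1@1 c2@4, authorship 1..2..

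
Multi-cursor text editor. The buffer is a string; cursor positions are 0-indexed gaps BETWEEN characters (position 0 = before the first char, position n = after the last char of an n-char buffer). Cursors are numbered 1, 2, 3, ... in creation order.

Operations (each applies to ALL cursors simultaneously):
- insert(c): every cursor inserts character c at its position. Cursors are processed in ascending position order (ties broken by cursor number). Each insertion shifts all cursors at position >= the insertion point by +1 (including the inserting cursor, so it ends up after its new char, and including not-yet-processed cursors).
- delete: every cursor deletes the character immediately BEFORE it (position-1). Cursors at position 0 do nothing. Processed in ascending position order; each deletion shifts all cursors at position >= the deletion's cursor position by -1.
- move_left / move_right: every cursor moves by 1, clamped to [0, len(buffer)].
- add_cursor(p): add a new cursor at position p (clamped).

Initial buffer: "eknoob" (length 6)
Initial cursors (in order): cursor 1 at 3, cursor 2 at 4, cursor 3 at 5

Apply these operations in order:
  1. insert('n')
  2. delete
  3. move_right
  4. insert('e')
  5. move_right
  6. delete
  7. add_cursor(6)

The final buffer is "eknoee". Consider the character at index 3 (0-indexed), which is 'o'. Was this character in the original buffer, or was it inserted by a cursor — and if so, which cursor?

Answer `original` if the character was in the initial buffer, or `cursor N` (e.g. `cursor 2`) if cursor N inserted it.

Answer: original

Derivation:
After op 1 (insert('n')): buffer="eknnononb" (len 9), cursors c1@4 c2@6 c3@8, authorship ...1.2.3.
After op 2 (delete): buffer="eknoob" (len 6), cursors c1@3 c2@4 c3@5, authorship ......
After op 3 (move_right): buffer="eknoob" (len 6), cursors c1@4 c2@5 c3@6, authorship ......
After op 4 (insert('e')): buffer="eknoeoebe" (len 9), cursors c1@5 c2@7 c3@9, authorship ....1.2.3
After op 5 (move_right): buffer="eknoeoebe" (len 9), cursors c1@6 c2@8 c3@9, authorship ....1.2.3
After op 6 (delete): buffer="eknoee" (len 6), cursors c1@5 c2@6 c3@6, authorship ....12
After op 7 (add_cursor(6)): buffer="eknoee" (len 6), cursors c1@5 c2@6 c3@6 c4@6, authorship ....12
Authorship (.=original, N=cursor N): . . . . 1 2
Index 3: author = original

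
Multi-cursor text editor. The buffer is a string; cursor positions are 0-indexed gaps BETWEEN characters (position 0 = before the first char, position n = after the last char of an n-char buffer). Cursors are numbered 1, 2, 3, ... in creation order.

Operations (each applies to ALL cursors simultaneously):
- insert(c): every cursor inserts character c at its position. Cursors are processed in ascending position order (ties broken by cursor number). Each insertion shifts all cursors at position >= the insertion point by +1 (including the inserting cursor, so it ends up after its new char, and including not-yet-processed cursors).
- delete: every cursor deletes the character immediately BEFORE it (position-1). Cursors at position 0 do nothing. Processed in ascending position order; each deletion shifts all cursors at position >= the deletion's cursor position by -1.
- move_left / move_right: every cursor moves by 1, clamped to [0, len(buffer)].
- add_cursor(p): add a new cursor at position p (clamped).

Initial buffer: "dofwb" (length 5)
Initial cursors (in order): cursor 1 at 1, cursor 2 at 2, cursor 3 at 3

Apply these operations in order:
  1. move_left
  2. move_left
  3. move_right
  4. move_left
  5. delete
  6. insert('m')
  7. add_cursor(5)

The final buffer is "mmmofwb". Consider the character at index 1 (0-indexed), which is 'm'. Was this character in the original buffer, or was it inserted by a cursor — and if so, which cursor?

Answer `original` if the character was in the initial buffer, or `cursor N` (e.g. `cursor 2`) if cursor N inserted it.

Answer: cursor 2

Derivation:
After op 1 (move_left): buffer="dofwb" (len 5), cursors c1@0 c2@1 c3@2, authorship .....
After op 2 (move_left): buffer="dofwb" (len 5), cursors c1@0 c2@0 c3@1, authorship .....
After op 3 (move_right): buffer="dofwb" (len 5), cursors c1@1 c2@1 c3@2, authorship .....
After op 4 (move_left): buffer="dofwb" (len 5), cursors c1@0 c2@0 c3@1, authorship .....
After op 5 (delete): buffer="ofwb" (len 4), cursors c1@0 c2@0 c3@0, authorship ....
After op 6 (insert('m')): buffer="mmmofwb" (len 7), cursors c1@3 c2@3 c3@3, authorship 123....
After op 7 (add_cursor(5)): buffer="mmmofwb" (len 7), cursors c1@3 c2@3 c3@3 c4@5, authorship 123....
Authorship (.=original, N=cursor N): 1 2 3 . . . .
Index 1: author = 2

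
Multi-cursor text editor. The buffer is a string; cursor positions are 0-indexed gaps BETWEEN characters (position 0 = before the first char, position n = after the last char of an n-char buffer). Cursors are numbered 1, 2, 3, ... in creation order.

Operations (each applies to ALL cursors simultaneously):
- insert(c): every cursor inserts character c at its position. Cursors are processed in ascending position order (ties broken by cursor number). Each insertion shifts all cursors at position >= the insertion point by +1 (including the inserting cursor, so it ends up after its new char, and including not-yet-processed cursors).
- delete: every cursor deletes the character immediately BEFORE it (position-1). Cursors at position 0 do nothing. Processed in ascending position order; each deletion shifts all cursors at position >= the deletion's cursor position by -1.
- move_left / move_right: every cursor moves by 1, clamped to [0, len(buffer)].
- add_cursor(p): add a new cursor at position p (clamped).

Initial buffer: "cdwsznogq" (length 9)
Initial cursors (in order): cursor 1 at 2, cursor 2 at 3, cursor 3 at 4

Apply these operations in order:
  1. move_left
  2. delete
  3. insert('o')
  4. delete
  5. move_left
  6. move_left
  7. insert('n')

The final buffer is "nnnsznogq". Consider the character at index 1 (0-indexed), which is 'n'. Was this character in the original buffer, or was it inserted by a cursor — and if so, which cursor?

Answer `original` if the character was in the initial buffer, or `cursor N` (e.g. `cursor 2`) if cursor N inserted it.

Answer: cursor 2

Derivation:
After op 1 (move_left): buffer="cdwsznogq" (len 9), cursors c1@1 c2@2 c3@3, authorship .........
After op 2 (delete): buffer="sznogq" (len 6), cursors c1@0 c2@0 c3@0, authorship ......
After op 3 (insert('o')): buffer="ooosznogq" (len 9), cursors c1@3 c2@3 c3@3, authorship 123......
After op 4 (delete): buffer="sznogq" (len 6), cursors c1@0 c2@0 c3@0, authorship ......
After op 5 (move_left): buffer="sznogq" (len 6), cursors c1@0 c2@0 c3@0, authorship ......
After op 6 (move_left): buffer="sznogq" (len 6), cursors c1@0 c2@0 c3@0, authorship ......
After op 7 (insert('n')): buffer="nnnsznogq" (len 9), cursors c1@3 c2@3 c3@3, authorship 123......
Authorship (.=original, N=cursor N): 1 2 3 . . . . . .
Index 1: author = 2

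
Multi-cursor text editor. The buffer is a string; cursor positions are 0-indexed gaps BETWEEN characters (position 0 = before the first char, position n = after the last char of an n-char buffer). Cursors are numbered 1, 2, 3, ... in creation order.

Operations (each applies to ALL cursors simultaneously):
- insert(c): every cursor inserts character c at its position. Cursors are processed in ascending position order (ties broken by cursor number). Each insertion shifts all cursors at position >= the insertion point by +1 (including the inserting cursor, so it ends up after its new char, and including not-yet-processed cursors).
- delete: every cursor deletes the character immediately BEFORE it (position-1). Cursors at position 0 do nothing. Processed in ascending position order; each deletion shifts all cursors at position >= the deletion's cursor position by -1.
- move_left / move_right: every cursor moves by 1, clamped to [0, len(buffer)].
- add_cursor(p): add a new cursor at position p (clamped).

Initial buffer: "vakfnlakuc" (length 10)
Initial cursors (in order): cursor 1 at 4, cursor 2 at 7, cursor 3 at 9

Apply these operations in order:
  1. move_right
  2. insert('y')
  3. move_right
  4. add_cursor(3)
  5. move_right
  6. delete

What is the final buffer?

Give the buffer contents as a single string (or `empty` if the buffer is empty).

Answer: vaknylkyu

Derivation:
After op 1 (move_right): buffer="vakfnlakuc" (len 10), cursors c1@5 c2@8 c3@10, authorship ..........
After op 2 (insert('y')): buffer="vakfnylakyucy" (len 13), cursors c1@6 c2@10 c3@13, authorship .....1...2..3
After op 3 (move_right): buffer="vakfnylakyucy" (len 13), cursors c1@7 c2@11 c3@13, authorship .....1...2..3
After op 4 (add_cursor(3)): buffer="vakfnylakyucy" (len 13), cursors c4@3 c1@7 c2@11 c3@13, authorship .....1...2..3
After op 5 (move_right): buffer="vakfnylakyucy" (len 13), cursors c4@4 c1@8 c2@12 c3@13, authorship .....1...2..3
After op 6 (delete): buffer="vaknylkyu" (len 9), cursors c4@3 c1@6 c2@9 c3@9, authorship ....1..2.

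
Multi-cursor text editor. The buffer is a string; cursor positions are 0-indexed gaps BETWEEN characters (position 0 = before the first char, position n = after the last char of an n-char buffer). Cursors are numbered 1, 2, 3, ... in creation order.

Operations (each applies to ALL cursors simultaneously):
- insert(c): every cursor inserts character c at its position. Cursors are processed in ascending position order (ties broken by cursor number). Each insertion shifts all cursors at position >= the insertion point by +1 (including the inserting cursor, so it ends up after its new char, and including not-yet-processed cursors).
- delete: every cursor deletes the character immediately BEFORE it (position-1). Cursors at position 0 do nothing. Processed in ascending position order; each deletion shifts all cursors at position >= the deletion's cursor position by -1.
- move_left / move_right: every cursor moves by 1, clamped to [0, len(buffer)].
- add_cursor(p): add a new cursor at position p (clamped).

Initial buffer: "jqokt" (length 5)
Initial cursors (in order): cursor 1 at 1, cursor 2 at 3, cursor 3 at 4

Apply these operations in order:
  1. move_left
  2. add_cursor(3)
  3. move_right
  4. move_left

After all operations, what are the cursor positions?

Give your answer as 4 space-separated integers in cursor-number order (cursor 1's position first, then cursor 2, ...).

Answer: 0 2 3 3

Derivation:
After op 1 (move_left): buffer="jqokt" (len 5), cursors c1@0 c2@2 c3@3, authorship .....
After op 2 (add_cursor(3)): buffer="jqokt" (len 5), cursors c1@0 c2@2 c3@3 c4@3, authorship .....
After op 3 (move_right): buffer="jqokt" (len 5), cursors c1@1 c2@3 c3@4 c4@4, authorship .....
After op 4 (move_left): buffer="jqokt" (len 5), cursors c1@0 c2@2 c3@3 c4@3, authorship .....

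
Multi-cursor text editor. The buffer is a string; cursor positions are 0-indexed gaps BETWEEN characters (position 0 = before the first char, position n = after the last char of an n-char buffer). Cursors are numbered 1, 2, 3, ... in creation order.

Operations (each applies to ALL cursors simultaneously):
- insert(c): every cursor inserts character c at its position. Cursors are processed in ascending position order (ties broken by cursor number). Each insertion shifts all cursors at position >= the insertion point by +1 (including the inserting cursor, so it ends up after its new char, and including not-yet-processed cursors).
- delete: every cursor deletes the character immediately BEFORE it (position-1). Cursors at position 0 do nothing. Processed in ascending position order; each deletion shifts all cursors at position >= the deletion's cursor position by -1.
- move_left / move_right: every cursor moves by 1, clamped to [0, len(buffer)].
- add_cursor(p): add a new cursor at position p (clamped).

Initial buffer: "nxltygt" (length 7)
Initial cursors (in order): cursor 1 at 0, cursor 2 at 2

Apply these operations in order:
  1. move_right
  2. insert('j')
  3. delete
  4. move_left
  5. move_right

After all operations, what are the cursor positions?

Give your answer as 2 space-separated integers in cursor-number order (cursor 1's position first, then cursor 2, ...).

After op 1 (move_right): buffer="nxltygt" (len 7), cursors c1@1 c2@3, authorship .......
After op 2 (insert('j')): buffer="njxljtygt" (len 9), cursors c1@2 c2@5, authorship .1..2....
After op 3 (delete): buffer="nxltygt" (len 7), cursors c1@1 c2@3, authorship .......
After op 4 (move_left): buffer="nxltygt" (len 7), cursors c1@0 c2@2, authorship .......
After op 5 (move_right): buffer="nxltygt" (len 7), cursors c1@1 c2@3, authorship .......

Answer: 1 3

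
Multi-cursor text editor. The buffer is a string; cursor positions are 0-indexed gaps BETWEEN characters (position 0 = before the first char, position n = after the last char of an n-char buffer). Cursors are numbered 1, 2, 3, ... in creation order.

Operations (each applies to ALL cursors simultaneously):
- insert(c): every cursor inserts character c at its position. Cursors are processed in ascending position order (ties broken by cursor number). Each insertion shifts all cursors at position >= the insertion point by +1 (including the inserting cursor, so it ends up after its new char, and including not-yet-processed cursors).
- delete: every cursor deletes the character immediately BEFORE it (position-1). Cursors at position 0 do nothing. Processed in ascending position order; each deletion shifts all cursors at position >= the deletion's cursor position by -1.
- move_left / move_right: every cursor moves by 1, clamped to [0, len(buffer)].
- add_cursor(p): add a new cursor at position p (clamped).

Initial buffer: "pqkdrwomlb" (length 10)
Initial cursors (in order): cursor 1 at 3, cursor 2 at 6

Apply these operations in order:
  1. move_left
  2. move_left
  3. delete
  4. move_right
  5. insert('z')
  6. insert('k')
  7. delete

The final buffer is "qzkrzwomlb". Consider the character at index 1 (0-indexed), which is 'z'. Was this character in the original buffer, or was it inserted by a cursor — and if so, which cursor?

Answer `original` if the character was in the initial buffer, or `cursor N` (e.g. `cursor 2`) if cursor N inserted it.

After op 1 (move_left): buffer="pqkdrwomlb" (len 10), cursors c1@2 c2@5, authorship ..........
After op 2 (move_left): buffer="pqkdrwomlb" (len 10), cursors c1@1 c2@4, authorship ..........
After op 3 (delete): buffer="qkrwomlb" (len 8), cursors c1@0 c2@2, authorship ........
After op 4 (move_right): buffer="qkrwomlb" (len 8), cursors c1@1 c2@3, authorship ........
After op 5 (insert('z')): buffer="qzkrzwomlb" (len 10), cursors c1@2 c2@5, authorship .1..2.....
After op 6 (insert('k')): buffer="qzkkrzkwomlb" (len 12), cursors c1@3 c2@7, authorship .11..22.....
After op 7 (delete): buffer="qzkrzwomlb" (len 10), cursors c1@2 c2@5, authorship .1..2.....
Authorship (.=original, N=cursor N): . 1 . . 2 . . . . .
Index 1: author = 1

Answer: cursor 1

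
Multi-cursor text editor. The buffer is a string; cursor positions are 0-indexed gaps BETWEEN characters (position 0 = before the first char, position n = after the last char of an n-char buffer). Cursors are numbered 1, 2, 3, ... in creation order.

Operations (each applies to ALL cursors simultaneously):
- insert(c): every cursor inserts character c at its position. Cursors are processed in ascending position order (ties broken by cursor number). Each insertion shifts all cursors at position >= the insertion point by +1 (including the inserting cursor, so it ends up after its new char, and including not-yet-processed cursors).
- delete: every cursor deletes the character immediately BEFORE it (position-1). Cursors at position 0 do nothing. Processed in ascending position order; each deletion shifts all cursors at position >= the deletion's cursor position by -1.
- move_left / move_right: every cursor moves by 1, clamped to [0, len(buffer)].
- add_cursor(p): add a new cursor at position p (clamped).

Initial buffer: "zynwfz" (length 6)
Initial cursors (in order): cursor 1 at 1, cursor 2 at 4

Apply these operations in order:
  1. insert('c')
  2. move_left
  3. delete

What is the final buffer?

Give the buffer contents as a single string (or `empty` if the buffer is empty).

Answer: cyncfz

Derivation:
After op 1 (insert('c')): buffer="zcynwcfz" (len 8), cursors c1@2 c2@6, authorship .1...2..
After op 2 (move_left): buffer="zcynwcfz" (len 8), cursors c1@1 c2@5, authorship .1...2..
After op 3 (delete): buffer="cyncfz" (len 6), cursors c1@0 c2@3, authorship 1..2..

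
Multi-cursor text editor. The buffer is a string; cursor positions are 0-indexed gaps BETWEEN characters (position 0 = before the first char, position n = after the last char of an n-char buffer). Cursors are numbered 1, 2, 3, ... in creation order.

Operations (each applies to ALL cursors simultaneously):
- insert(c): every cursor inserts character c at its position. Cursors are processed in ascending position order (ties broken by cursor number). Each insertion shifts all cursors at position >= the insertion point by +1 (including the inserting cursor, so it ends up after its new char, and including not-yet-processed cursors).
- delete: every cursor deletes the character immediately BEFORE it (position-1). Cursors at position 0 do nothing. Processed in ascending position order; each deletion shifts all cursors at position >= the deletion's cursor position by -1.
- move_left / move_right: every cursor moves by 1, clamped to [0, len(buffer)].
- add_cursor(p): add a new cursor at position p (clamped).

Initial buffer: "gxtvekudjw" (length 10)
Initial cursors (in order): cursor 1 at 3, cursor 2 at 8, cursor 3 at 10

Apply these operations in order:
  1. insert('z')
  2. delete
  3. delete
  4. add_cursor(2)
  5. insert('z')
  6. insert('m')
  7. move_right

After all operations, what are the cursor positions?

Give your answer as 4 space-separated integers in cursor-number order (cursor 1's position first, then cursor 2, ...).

Answer: 7 13 15 7

Derivation:
After op 1 (insert('z')): buffer="gxtzvekudzjwz" (len 13), cursors c1@4 c2@10 c3@13, authorship ...1.....2..3
After op 2 (delete): buffer="gxtvekudjw" (len 10), cursors c1@3 c2@8 c3@10, authorship ..........
After op 3 (delete): buffer="gxvekuj" (len 7), cursors c1@2 c2@6 c3@7, authorship .......
After op 4 (add_cursor(2)): buffer="gxvekuj" (len 7), cursors c1@2 c4@2 c2@6 c3@7, authorship .......
After op 5 (insert('z')): buffer="gxzzvekuzjz" (len 11), cursors c1@4 c4@4 c2@9 c3@11, authorship ..14....2.3
After op 6 (insert('m')): buffer="gxzzmmvekuzmjzm" (len 15), cursors c1@6 c4@6 c2@12 c3@15, authorship ..1414....22.33
After op 7 (move_right): buffer="gxzzmmvekuzmjzm" (len 15), cursors c1@7 c4@7 c2@13 c3@15, authorship ..1414....22.33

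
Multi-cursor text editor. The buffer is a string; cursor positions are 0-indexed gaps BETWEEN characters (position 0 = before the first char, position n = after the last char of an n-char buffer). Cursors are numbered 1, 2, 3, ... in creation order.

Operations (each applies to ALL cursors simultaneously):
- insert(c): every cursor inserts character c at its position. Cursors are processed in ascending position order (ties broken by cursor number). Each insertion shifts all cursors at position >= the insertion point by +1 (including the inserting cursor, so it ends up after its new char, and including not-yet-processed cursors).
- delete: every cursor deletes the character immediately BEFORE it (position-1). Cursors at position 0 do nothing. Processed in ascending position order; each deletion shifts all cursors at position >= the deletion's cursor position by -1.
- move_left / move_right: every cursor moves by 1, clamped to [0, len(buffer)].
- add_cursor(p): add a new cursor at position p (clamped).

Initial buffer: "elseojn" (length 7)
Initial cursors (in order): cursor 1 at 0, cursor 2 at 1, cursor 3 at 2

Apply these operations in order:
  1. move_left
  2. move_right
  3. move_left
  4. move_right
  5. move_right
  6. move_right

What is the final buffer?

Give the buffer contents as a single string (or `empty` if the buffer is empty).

Answer: elseojn

Derivation:
After op 1 (move_left): buffer="elseojn" (len 7), cursors c1@0 c2@0 c3@1, authorship .......
After op 2 (move_right): buffer="elseojn" (len 7), cursors c1@1 c2@1 c3@2, authorship .......
After op 3 (move_left): buffer="elseojn" (len 7), cursors c1@0 c2@0 c3@1, authorship .......
After op 4 (move_right): buffer="elseojn" (len 7), cursors c1@1 c2@1 c3@2, authorship .......
After op 5 (move_right): buffer="elseojn" (len 7), cursors c1@2 c2@2 c3@3, authorship .......
After op 6 (move_right): buffer="elseojn" (len 7), cursors c1@3 c2@3 c3@4, authorship .......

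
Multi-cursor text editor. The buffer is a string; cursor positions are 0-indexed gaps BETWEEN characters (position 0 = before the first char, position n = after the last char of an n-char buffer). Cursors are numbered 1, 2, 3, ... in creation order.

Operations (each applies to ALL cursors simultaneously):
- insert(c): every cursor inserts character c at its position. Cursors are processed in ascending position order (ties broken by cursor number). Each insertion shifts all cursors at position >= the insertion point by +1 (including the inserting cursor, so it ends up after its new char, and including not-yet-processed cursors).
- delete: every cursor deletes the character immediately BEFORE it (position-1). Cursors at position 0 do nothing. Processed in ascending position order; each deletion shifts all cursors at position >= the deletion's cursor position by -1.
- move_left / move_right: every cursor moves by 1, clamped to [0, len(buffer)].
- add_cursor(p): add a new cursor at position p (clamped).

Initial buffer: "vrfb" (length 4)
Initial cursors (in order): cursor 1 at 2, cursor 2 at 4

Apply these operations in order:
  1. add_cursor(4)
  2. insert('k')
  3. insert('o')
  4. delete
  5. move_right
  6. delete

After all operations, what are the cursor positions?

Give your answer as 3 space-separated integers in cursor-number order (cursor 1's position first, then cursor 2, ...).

Answer: 3 4 4

Derivation:
After op 1 (add_cursor(4)): buffer="vrfb" (len 4), cursors c1@2 c2@4 c3@4, authorship ....
After op 2 (insert('k')): buffer="vrkfbkk" (len 7), cursors c1@3 c2@7 c3@7, authorship ..1..23
After op 3 (insert('o')): buffer="vrkofbkkoo" (len 10), cursors c1@4 c2@10 c3@10, authorship ..11..2323
After op 4 (delete): buffer="vrkfbkk" (len 7), cursors c1@3 c2@7 c3@7, authorship ..1..23
After op 5 (move_right): buffer="vrkfbkk" (len 7), cursors c1@4 c2@7 c3@7, authorship ..1..23
After op 6 (delete): buffer="vrkb" (len 4), cursors c1@3 c2@4 c3@4, authorship ..1.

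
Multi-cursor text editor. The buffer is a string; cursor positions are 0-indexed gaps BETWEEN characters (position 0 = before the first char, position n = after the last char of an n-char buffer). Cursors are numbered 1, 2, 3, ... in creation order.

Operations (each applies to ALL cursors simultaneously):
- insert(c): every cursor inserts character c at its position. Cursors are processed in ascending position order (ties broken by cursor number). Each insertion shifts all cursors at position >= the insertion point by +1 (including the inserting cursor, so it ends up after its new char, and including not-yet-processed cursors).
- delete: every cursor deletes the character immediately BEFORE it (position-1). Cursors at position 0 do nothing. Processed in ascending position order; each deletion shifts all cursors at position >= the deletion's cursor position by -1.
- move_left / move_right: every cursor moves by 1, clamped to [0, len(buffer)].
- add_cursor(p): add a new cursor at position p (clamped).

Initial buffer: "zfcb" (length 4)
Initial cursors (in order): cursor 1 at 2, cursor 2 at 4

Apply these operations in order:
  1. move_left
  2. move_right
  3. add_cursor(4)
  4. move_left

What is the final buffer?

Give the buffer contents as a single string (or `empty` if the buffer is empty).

Answer: zfcb

Derivation:
After op 1 (move_left): buffer="zfcb" (len 4), cursors c1@1 c2@3, authorship ....
After op 2 (move_right): buffer="zfcb" (len 4), cursors c1@2 c2@4, authorship ....
After op 3 (add_cursor(4)): buffer="zfcb" (len 4), cursors c1@2 c2@4 c3@4, authorship ....
After op 4 (move_left): buffer="zfcb" (len 4), cursors c1@1 c2@3 c3@3, authorship ....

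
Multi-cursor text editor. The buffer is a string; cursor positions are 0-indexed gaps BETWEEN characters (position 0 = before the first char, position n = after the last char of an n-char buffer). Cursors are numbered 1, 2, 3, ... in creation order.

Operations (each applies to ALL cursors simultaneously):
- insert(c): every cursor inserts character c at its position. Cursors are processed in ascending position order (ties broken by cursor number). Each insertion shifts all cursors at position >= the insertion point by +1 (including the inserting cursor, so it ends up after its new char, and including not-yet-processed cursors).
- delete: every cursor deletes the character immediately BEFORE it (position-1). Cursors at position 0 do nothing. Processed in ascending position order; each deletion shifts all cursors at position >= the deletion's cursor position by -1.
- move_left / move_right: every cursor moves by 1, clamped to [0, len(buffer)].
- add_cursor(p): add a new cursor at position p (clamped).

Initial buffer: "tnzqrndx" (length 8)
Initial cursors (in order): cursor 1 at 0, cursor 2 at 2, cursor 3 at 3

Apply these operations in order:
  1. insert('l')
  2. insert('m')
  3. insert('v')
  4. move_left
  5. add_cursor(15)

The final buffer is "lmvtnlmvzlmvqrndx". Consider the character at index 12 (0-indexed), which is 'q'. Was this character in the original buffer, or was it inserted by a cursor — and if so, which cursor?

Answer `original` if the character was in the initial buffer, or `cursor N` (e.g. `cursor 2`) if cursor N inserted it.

After op 1 (insert('l')): buffer="ltnlzlqrndx" (len 11), cursors c1@1 c2@4 c3@6, authorship 1..2.3.....
After op 2 (insert('m')): buffer="lmtnlmzlmqrndx" (len 14), cursors c1@2 c2@6 c3@9, authorship 11..22.33.....
After op 3 (insert('v')): buffer="lmvtnlmvzlmvqrndx" (len 17), cursors c1@3 c2@8 c3@12, authorship 111..222.333.....
After op 4 (move_left): buffer="lmvtnlmvzlmvqrndx" (len 17), cursors c1@2 c2@7 c3@11, authorship 111..222.333.....
After op 5 (add_cursor(15)): buffer="lmvtnlmvzlmvqrndx" (len 17), cursors c1@2 c2@7 c3@11 c4@15, authorship 111..222.333.....
Authorship (.=original, N=cursor N): 1 1 1 . . 2 2 2 . 3 3 3 . . . . .
Index 12: author = original

Answer: original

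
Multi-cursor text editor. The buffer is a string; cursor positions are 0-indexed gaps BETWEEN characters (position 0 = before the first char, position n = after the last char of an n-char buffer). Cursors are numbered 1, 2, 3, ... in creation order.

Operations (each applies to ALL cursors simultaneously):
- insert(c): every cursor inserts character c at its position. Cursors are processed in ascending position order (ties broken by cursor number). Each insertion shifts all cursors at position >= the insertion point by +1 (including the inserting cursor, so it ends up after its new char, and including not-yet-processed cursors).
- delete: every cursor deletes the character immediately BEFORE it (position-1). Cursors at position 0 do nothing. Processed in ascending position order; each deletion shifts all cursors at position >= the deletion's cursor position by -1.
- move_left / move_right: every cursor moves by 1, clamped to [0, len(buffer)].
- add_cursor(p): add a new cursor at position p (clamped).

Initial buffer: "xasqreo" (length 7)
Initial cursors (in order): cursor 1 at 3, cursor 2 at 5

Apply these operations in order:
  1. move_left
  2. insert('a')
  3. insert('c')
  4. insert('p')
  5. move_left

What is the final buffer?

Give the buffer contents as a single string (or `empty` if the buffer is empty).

After op 1 (move_left): buffer="xasqreo" (len 7), cursors c1@2 c2@4, authorship .......
After op 2 (insert('a')): buffer="xaasqareo" (len 9), cursors c1@3 c2@6, authorship ..1..2...
After op 3 (insert('c')): buffer="xaacsqacreo" (len 11), cursors c1@4 c2@8, authorship ..11..22...
After op 4 (insert('p')): buffer="xaacpsqacpreo" (len 13), cursors c1@5 c2@10, authorship ..111..222...
After op 5 (move_left): buffer="xaacpsqacpreo" (len 13), cursors c1@4 c2@9, authorship ..111..222...

Answer: xaacpsqacpreo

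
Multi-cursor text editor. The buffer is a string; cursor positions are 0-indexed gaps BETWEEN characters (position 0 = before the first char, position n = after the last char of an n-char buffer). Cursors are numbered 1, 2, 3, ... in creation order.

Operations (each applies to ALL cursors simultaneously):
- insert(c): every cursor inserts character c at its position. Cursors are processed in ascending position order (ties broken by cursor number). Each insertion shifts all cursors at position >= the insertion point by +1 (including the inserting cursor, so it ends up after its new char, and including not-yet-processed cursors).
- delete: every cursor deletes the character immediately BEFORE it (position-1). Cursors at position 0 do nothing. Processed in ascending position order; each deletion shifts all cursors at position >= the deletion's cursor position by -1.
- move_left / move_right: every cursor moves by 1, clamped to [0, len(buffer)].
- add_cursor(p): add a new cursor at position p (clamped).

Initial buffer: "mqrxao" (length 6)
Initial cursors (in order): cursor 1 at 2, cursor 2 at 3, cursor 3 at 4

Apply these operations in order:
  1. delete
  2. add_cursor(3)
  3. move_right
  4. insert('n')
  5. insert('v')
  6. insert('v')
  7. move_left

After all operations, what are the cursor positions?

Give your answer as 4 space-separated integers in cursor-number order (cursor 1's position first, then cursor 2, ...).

Answer: 10 10 10 14

Derivation:
After op 1 (delete): buffer="mao" (len 3), cursors c1@1 c2@1 c3@1, authorship ...
After op 2 (add_cursor(3)): buffer="mao" (len 3), cursors c1@1 c2@1 c3@1 c4@3, authorship ...
After op 3 (move_right): buffer="mao" (len 3), cursors c1@2 c2@2 c3@2 c4@3, authorship ...
After op 4 (insert('n')): buffer="mannnon" (len 7), cursors c1@5 c2@5 c3@5 c4@7, authorship ..123.4
After op 5 (insert('v')): buffer="mannnvvvonv" (len 11), cursors c1@8 c2@8 c3@8 c4@11, authorship ..123123.44
After op 6 (insert('v')): buffer="mannnvvvvvvonvv" (len 15), cursors c1@11 c2@11 c3@11 c4@15, authorship ..123123123.444
After op 7 (move_left): buffer="mannnvvvvvvonvv" (len 15), cursors c1@10 c2@10 c3@10 c4@14, authorship ..123123123.444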